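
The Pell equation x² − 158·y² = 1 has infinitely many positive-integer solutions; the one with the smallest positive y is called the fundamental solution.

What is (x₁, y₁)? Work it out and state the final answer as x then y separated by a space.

√158 = [12; 1,1,3,12,3,1,1,24, …], period ℓ=8 (even) → k=7
i=0: a=12 ⇒ p=12, q=1
…
i=3: a=3 ⇒ p=88, q=7
i=4: a=12 ⇒ p=1081, q=86
…
i=6: a=1 ⇒ p=4412, q=351
i=7: a=1 ⇒ p=7743, q=616
(x₁, y₁) = (7743, 616);  7743² − 158·616² = 1 ✓

7743 616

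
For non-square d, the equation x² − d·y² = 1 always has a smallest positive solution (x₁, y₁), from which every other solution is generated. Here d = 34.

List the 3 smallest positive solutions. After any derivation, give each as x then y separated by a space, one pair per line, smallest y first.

35 6
2449 420
171395 29394

√34 → a₀=5, period (1,4,1,10); ℓ=4 even so k=3
a_0=5:  p_0=5·1+0=5,  q_0=5·0+1=1
…
a_2=4:  p_2=4·6+5=29,  q_2=4·1+1=5
a_3=1:  p_3=1·29+6=35,  q_3=1·5+1=6
(x₁, y₁) = (35, 6);  35² − 34·6² = 1 ✓
(35+6√34)^2 = 2449 + 420√34
(35+6√34)^3 = 171395 + 29394√34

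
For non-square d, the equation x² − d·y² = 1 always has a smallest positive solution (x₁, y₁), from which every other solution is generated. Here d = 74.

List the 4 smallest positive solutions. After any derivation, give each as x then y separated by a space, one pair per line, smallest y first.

[8; 1,1,1,1,16] for √74; ℓ=5 ⇒ convergent index 9
step 0: (8, 1)  from 8·(1,0) + (0,1)
step 1: (9, 1)  from 1·(8,1) + (1,0)
step 2: (17, 2)  from 1·(9,1) + (8,1)
step 3: (26, 3)  from 1·(17,2) + (9,1)
step 4: (43, 5)  from 1·(26,3) + (17,2)
step 5: (714, 83)  from 16·(43,5) + (26,3)
…
step 8: (2228, 259)  from 1·(1471,171) + (757,88)
step 9: (3699, 430)  from 1·(2228,259) + (1471,171)
(x₁, y₁) = (3699, 430);  3699² − 74·430² = 1 ✓
k=2:  x_2 = 3699·3699+74·430·430 = 27365201,  y_2 = 3699·430+430·3699 = 3181140
k=3:  x_3 = 3699·27365201+74·430·3181140 = 202447753299,  y_3 = 3699·3181140+430·27365201 = 23534073290
k=4:  x_4 = 3699·202447753299+74·430·23534073290 = 1497708451540801,  y_4 = 3699·23534073290+430·202447753299 = 174105071018280

3699 430
27365201 3181140
202447753299 23534073290
1497708451540801 174105071018280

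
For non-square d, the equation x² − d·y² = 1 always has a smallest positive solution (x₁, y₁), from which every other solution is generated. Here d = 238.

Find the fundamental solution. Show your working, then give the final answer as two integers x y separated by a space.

√238 = [15; 2,2,1,14,1,2,2,30, …], period ℓ=8 (even) → k=7
a_0=15:  p_0=15·1+0=15,  q_0=15·0+1=1
a_1=2:  p_1=2·15+1=31,  q_1=2·1+0=2
…
a_6=2:  p_6=2·1697+1589=4983,  q_6=2·110+103=323
a_7=2:  p_7=2·4983+1697=11663,  q_7=2·323+110=756
(x₁, y₁) = (11663, 756);  11663² − 238·756² = 1 ✓

11663 756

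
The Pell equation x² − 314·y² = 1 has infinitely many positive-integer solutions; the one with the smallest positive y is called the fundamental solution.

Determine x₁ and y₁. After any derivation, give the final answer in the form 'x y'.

[17; 1,2,1,1,2,1,34] for √314; ℓ=7 ⇒ convergent index 13
a_0=17:  p_0=17·1+0=17,  q_0=17·0+1=1
…
a_3=1:  p_3=1·53+18=71,  q_3=1·3+1=4
…
a_8=1:  p_8=1·15381+443=15824,  q_8=1·868+25=893
a_9=2:  p_9=2·15824+15381=47029,  q_9=2·893+868=2654
a_10=1:  p_10=1·47029+15824=62853,  q_10=1·2654+893=3547
a_11=1:  p_11=1·62853+47029=109882,  q_11=1·3547+2654=6201
a_12=2:  p_12=2·109882+62853=282617,  q_12=2·6201+3547=15949
a_13=1:  p_13=1·282617+109882=392499,  q_13=1·15949+6201=22150
fundamental: x₁=392499, y₁=22150  (since 154055465001 − 314·490622500 = 1)

392499 22150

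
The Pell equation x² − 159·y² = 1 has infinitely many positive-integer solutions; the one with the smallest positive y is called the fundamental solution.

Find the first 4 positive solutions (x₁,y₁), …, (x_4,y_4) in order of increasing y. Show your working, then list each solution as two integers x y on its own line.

1324 105
3505951 278040
9283756924 736249815
24583384828801 1949589232080

√159 → a₀=12, period (1,1,1,1,3,1,1,1,1,24); ℓ=10 even so k=9
a_0=12:  p_0=12·1+0=12,  q_0=12·0+1=1
…
a_3=1:  p_3=1·25+13=38,  q_3=1·2+1=3
a_4=1:  p_4=1·38+25=63,  q_4=1·3+2=5
…
a_8=1:  p_8=1·517+290=807,  q_8=1·41+23=64
a_9=1:  p_9=1·807+517=1324,  q_9=1·64+41=105
(x₁, y₁) = (1324, 105);  1324² − 159·105² = 1 ✓
k=2:  x_2 = 1324·1324+159·105·105 = 3505951,  y_2 = 1324·105+105·1324 = 278040
k=3:  x_3 = 1324·3505951+159·105·278040 = 9283756924,  y_3 = 1324·278040+105·3505951 = 736249815
k=4:  x_4 = 1324·9283756924+159·105·736249815 = 24583384828801,  y_4 = 1324·736249815+105·9283756924 = 1949589232080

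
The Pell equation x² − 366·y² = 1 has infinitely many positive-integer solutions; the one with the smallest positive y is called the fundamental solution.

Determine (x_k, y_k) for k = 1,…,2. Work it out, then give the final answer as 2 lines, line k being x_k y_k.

√366 → a₀=19, period (7,1,1,1,2,12,2,1,1,1,7,38); ℓ=12 even so k=11
a_0=19:  p_0=19·1+0=19,  q_0=19·0+1=1
a_1=7:  p_1=7·19+1=134,  q_1=7·1+0=7
…
a_7=2:  p_7=2·14444+1167=30055,  q_7=2·755+61=1571
…
a_10=1:  p_10=1·74554+44499=119053,  q_10=1·3897+2326=6223
a_11=7:  p_11=7·119053+74554=907925,  q_11=7·6223+3897=47458
→ (907925, 47458).  Check: 907925²=824327805625, 366·47458²=824327805624, difference 1.
(x_2, y_2) = (907925·907925 + 366·47458·47458, 907925·47458 + 47458·907925) = (1648655611249, 86176609300)

907925 47458
1648655611249 86176609300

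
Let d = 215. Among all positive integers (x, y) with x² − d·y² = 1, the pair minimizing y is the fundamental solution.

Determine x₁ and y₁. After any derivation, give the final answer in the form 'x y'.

√215 → a₀=14, period (1,1,1,28); ℓ=4 even so k=3
step 0: (14, 1)  from 14·(1,0) + (0,1)
…
step 2: (29, 2)  from 1·(15,1) + (14,1)
step 3: (44, 3)  from 1·(29,2) + (15,1)
(x₁, y₁) = (44, 3);  44² − 215·3² = 1 ✓

44 3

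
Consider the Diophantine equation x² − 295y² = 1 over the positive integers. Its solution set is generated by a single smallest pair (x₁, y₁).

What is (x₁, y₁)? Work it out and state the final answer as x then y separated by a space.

2024999 117900

√295 → a₀=17, period (5,1,2,3,2,6,2,3,2,1,5,34); ℓ=12 even so k=11
k=0  a_k=17  p_k/q_k = 17/1
…
k=2  a_k=1  p_k/q_k = 103/6
k=3  a_k=2  p_k/q_k = 292/17
…
k=10  a_k=1  p_k/q_k = 355517/20699
k=11  a_k=5  p_k/q_k = 2024999/117900
→ (2024999, 117900).  Check: 2024999²=4100620950001, 295·117900²=4100620950000, difference 1.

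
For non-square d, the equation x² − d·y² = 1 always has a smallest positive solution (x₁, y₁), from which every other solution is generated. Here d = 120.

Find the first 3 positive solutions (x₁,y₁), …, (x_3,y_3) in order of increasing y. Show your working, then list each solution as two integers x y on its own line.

d=120: √d = [10; 1,20] (ℓ=2, even), read p_1/q_1
step 0: (10, 1)  from 10·(1,0) + (0,1)
step 1: (11, 1)  from 1·(10,1) + (1,0)
→ (11, 1).  Check: 11²=121, 120·1²=120, difference 1.
k=2:  x_2 = 11·11+120·1·1 = 241,  y_2 = 11·1+1·11 = 22
k=3:  x_3 = 11·241+120·1·22 = 5291,  y_3 = 11·22+1·241 = 483

11 1
241 22
5291 483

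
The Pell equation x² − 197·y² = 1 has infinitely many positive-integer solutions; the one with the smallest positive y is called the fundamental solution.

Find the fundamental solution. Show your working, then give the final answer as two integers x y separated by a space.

√197 = [14; 28, …], period ℓ=1 (odd) → k=1
step 0: (14, 1)  from 14·(1,0) + (0,1)
step 1: (393, 28)  from 28·(14,1) + (1,0)
fundamental: x₁=393, y₁=28  (since 154449 − 197·784 = 1)

393 28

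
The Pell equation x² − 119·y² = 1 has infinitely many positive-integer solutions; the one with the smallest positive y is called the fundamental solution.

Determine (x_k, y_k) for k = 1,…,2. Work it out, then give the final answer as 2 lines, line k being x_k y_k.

√119 → a₀=10, period (1,9,1,20); ℓ=4 even so k=3
step 0: (10, 1)  from 10·(1,0) + (0,1)
step 1: (11, 1)  from 1·(10,1) + (1,0)
step 2: (109, 10)  from 9·(11,1) + (10,1)
step 3: (120, 11)  from 1·(109,10) + (11,1)
(x₁, y₁) = (120, 11);  120² − 119·11² = 1 ✓
(x_2, y_2) = (120·120 + 119·11·11, 120·11 + 11·120) = (28799, 2640)

120 11
28799 2640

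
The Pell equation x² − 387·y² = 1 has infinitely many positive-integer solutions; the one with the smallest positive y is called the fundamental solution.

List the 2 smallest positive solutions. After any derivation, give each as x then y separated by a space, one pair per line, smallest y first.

3482 177
24248647 1232628

[19; 1,2,19,2,1,38] for √387; ℓ=6 ⇒ convergent index 5
k=0  a_k=19  p_k/q_k = 19/1
…
k=2  a_k=2  p_k/q_k = 59/3
…
k=4  a_k=2  p_k/q_k = 2341/119
k=5  a_k=1  p_k/q_k = 3482/177
fundamental: x₁=3482, y₁=177  (since 12124324 − 387·31329 = 1)
k=2:  x_2 = 3482·3482+387·177·177 = 24248647,  y_2 = 3482·177+177·3482 = 1232628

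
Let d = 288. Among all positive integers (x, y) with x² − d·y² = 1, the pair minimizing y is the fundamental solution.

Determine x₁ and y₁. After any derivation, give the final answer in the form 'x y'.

√288 → a₀=16, period (1,32); ℓ=2 even so k=1
a_0=16:  p_0=16·1+0=16,  q_0=16·0+1=1
a_1=1:  p_1=1·16+1=17,  q_1=1·1+0=1
fundamental: x₁=17, y₁=1  (since 289 − 288·1 = 1)

17 1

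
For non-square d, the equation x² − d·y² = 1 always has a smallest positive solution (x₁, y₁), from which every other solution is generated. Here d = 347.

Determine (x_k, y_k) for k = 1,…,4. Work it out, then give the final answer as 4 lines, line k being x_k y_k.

√347 = [18; 1,1,1,2,4,…,1,1,36, …], period ℓ=14 (even) → k=13
step 0: (18, 1)  from 18·(1,0) + (0,1)
step 1: (19, 1)  from 1·(18,1) + (1,0)
…
step 3: (56, 3)  from 1·(37,2) + (19,1)
step 4: (149, 8)  from 2·(56,3) + (37,2)
step 5: (652, 35)  from 4·(149,8) + (56,3)
step 6: (801, 43)  from 1·(652,35) + (149,8)
…
step 8: (15070, 809)  from 1·(14269,766) + (801,43)
step 9: (74549, 4002)  from 4·(15070,809) + (14269,766)
…
step 11: (238717, 12815)  from 1·(164168,8813) + (74549,4002)
step 12: (402885, 21628)  from 1·(238717,12815) + (164168,8813)
step 13: (641602, 34443)  from 1·(402885,21628) + (238717,12815)
→ (641602, 34443).  Check: 641602²=411653126404, 347·34443²=411653126403, difference 1.
(641602+34443√347)^2 = 823306252807 + 44197395372√347
(641602+34443√347)^3 = 1056469876826312026 + 56714274530897445√347
(641602+34443√347)^4 = 1355666371822207590758497 + 72775983935101527618408√347

641602 34443
823306252807 44197395372
1056469876826312026 56714274530897445
1355666371822207590758497 72775983935101527618408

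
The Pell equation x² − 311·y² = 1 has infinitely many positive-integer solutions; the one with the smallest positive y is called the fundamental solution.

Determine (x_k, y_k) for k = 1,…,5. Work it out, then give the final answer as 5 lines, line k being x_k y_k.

[17; 1,1,1,2,1,…,1,1,34] for √311; ℓ=16 ⇒ convergent index 15
step 0: (17, 1)  from 17·(1,0) + (0,1)
…
step 7: (4109, 233)  from 3·(1305,74) + (194,11)
…
step 9: (217583, 12338)  from 3·(71158,4035) + (4109,233)
…
step 13: (6159373, 349266)  from 1·(4565134,258865) + (1594239,90401)
step 14: (10724507, 608131)  from 1·(6159373,349266) + (4565134,258865)
step 15: (16883880, 957397)  from 1·(10724507,608131) + (6159373,349266)
fundamental: x₁=16883880, y₁=957397  (since 285065403854400 − 311·916609015609 = 1)
k=2:  x_2 = 16883880·16883880+311·957397·957397 = 570130807708799,  y_2 = 16883880·957397+957397·16883880 = 32329152120720
k=3:  x_3 = 16883880·570130807708799+311·957397·32329152120720 = 19252040283316857636360,  y_3 = 16883880·32329152120720+957397·570130807708799 = 1091683049815963029803
k=4:  x_4 = 16883880·19252040283316857636360+311·957397·1091683049815963029803 = 650098275797375082487964044801,  y_4 = 16883880·1091683049815963029803+957397·19252040283316857636360 = 36863691222253451430108430560
k=5:  x_5 = 16883880·650098275797375082487964044801+311·957397·36863691222253451430108430560 = 21952362553539551163393489436611779400,  y_5 = 16883880·36863691222253451430108430560+957397·650098275797375082487964044801 = 1244804277907160115380508441163715797

16883880 957397
570130807708799 32329152120720
19252040283316857636360 1091683049815963029803
650098275797375082487964044801 36863691222253451430108430560
21952362553539551163393489436611779400 1244804277907160115380508441163715797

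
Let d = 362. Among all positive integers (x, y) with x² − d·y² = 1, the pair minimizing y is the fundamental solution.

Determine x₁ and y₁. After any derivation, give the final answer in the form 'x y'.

√362 = [19; 38, …], period ℓ=1 (odd) → k=1
step 0: (19, 1)  from 19·(1,0) + (0,1)
step 1: (723, 38)  from 38·(19,1) + (1,0)
→ (723, 38).  Check: 723²=522729, 362·38²=522728, difference 1.

723 38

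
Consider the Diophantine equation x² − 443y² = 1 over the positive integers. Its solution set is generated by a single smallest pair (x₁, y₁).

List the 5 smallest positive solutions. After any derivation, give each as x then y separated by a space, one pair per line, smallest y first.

442 21
390727 18564
345402226 16410555
305335177057 14506912056
269915951116162 12824093846949

[21; 21,42] for √443; ℓ=2 ⇒ convergent index 1
a_0=21:  p_0=21·1+0=21,  q_0=21·0+1=1
a_1=21:  p_1=21·21+1=442,  q_1=21·1+0=21
→ (442, 21).  Check: 442²=195364, 443·21²=195363, difference 1.
(442+21√443)^2 = 390727 + 18564√443
(442+21√443)^3 = 345402226 + 16410555√443
(442+21√443)^4 = 305335177057 + 14506912056√443
(442+21√443)^5 = 269915951116162 + 12824093846949√443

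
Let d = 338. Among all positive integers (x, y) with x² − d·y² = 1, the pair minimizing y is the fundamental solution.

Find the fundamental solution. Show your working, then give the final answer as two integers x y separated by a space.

[18; 2,1,1,2,36] for √338; ℓ=5 ⇒ convergent index 9
a_0=18:  p_0=18·1+0=18,  q_0=18·0+1=1
a_1=2:  p_1=2·18+1=37,  q_1=2·1+0=2
a_2=1:  p_2=1·37+18=55,  q_2=1·2+1=3
…
a_4=2:  p_4=2·92+55=239,  q_4=2·5+3=13
…
a_6=2:  p_6=2·8696+239=17631,  q_6=2·473+13=959
…
a_8=1:  p_8=1·26327+17631=43958,  q_8=1·1432+959=2391
a_9=2:  p_9=2·43958+26327=114243,  q_9=2·2391+1432=6214
→ (114243, 6214).  Check: 114243²=13051463049, 338·6214²=13051463048, difference 1.

114243 6214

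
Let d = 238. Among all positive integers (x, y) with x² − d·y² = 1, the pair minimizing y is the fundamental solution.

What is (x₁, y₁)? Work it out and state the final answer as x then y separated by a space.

11663 756

√238 → a₀=15, period (2,2,1,14,1,2,2,30); ℓ=8 even so k=7
k=0  a_k=15  p_k/q_k = 15/1
…
k=2  a_k=2  p_k/q_k = 77/5
k=3  a_k=1  p_k/q_k = 108/7
k=4  a_k=14  p_k/q_k = 1589/103
…
k=6  a_k=2  p_k/q_k = 4983/323
k=7  a_k=2  p_k/q_k = 11663/756
(x₁, y₁) = (11663, 756);  11663² − 238·756² = 1 ✓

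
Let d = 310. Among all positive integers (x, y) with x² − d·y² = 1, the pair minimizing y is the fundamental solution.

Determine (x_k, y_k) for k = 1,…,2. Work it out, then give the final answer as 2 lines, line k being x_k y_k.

d=310: √d = [17; 1,1,1,1,5,…,1,1,34] (ℓ=16, even), read p_15/q_15
k=0  a_k=17  p_k/q_k = 17/1
k=1  a_k=1  p_k/q_k = 18/1
k=2  a_k=1  p_k/q_k = 35/2
k=3  a_k=1  p_k/q_k = 53/3
k=4  a_k=1  p_k/q_k = 88/5
k=5  a_k=5  p_k/q_k = 493/28
k=6  a_k=3  p_k/q_k = 1567/89
k=7  a_k=1  p_k/q_k = 2060/117
…
k=9  a_k=1  p_k/q_k = 7747/440
k=10  a_k=3  p_k/q_k = 28928/1643
k=11  a_k=5  p_k/q_k = 152387/8655
k=12  a_k=1  p_k/q_k = 181315/10298
…
k=14  a_k=1  p_k/q_k = 515017/29251
k=15  a_k=1  p_k/q_k = 848719/48204
(x₁, y₁) = (848719, 48204);  848719² − 310·48204² = 1 ✓
(848719+48204√310)^2 = 1440647881921 + 81823301352√310

848719 48204
1440647881921 81823301352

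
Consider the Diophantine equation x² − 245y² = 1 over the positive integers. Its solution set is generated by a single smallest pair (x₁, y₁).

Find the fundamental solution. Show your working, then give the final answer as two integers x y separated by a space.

51841 3312

√245 = [15; 1,1,1,7,6,7,1,1,1,30, …], period ℓ=10 (even) → k=9
a_0=15:  p_0=15·1+0=15,  q_0=15·0+1=1
a_1=1:  p_1=1·15+1=16,  q_1=1·1+0=1
a_2=1:  p_2=1·16+15=31,  q_2=1·1+1=2
…
a_4=7:  p_4=7·47+31=360,  q_4=7·3+2=23
…
a_6=7:  p_6=7·2207+360=15809,  q_6=7·141+23=1010
a_7=1:  p_7=1·15809+2207=18016,  q_7=1·1010+141=1151
a_8=1:  p_8=1·18016+15809=33825,  q_8=1·1151+1010=2161
a_9=1:  p_9=1·33825+18016=51841,  q_9=1·2161+1151=3312
fundamental: x₁=51841, y₁=3312  (since 2687489281 − 245·10969344 = 1)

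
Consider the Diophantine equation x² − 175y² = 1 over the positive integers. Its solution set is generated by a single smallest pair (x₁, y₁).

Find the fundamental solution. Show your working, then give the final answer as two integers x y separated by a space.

2024 153

√175 → a₀=13, period (4,2,1,2,4,26); ℓ=6 even so k=5
a_0=13:  p_0=13·1+0=13,  q_0=13·0+1=1
a_1=4:  p_1=4·13+1=53,  q_1=4·1+0=4
a_2=2:  p_2=2·53+13=119,  q_2=2·4+1=9
…
a_4=2:  p_4=2·172+119=463,  q_4=2·13+9=35
a_5=4:  p_5=4·463+172=2024,  q_5=4·35+13=153
(x₁, y₁) = (2024, 153);  2024² − 175·153² = 1 ✓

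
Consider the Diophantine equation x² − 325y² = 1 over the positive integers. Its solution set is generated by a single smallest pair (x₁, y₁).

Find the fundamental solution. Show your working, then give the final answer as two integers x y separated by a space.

649 36

d=325: √d = [18; 36] (ℓ=1, odd), read p_1/q_1
i=0: a=18 ⇒ p=18, q=1
i=1: a=36 ⇒ p=649, q=36
(x₁, y₁) = (649, 36);  649² − 325·36² = 1 ✓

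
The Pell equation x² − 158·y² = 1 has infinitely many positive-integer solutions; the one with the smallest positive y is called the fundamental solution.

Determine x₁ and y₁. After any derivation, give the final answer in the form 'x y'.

[12; 1,1,3,12,3,1,1,24] for √158; ℓ=8 ⇒ convergent index 7
k=0  a_k=12  p_k/q_k = 12/1
…
k=4  a_k=12  p_k/q_k = 1081/86
k=5  a_k=3  p_k/q_k = 3331/265
k=6  a_k=1  p_k/q_k = 4412/351
k=7  a_k=1  p_k/q_k = 7743/616
→ (7743, 616).  Check: 7743²=59954049, 158·616²=59954048, difference 1.

7743 616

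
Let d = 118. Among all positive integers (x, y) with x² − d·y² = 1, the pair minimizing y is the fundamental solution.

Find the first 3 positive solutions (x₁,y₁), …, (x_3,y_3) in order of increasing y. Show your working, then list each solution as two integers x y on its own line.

√118 = [10; 1,6,3,2,10,2,3,6,1,20, …], period ℓ=10 (even) → k=9
i=0: a=10 ⇒ p=10, q=1
i=1: a=1 ⇒ p=11, q=1
i=2: a=6 ⇒ p=76, q=7
…
i=7: a=3 ⇒ p=42115, q=3877
i=8: a=6 ⇒ p=264802, q=24377
i=9: a=1 ⇒ p=306917, q=28254
→ (306917, 28254).  Check: 306917²=94198044889, 118·28254²=94198044888, difference 1.
n=2: (306917,28254)∘(306917,28254) = (306917·306917+118·28254·28254, 306917·28254+28254·306917) = (188396089777,17343265836)
n=3: (188396089777,17343265836)∘(306917,28254) = (306917·188396089777+118·28254·17343265836, 306917·17343265836+28254·188396089777) = (115643925371868101,10645886241146970)

306917 28254
188396089777 17343265836
115643925371868101 10645886241146970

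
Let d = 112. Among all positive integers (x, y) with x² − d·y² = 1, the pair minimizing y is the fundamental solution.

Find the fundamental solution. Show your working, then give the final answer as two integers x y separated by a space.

√112 = [10; 1,1,2,1,1,20, …], period ℓ=6 (even) → k=5
i=0: a=10 ⇒ p=10, q=1
…
i=2: a=1 ⇒ p=21, q=2
i=3: a=2 ⇒ p=53, q=5
i=4: a=1 ⇒ p=74, q=7
i=5: a=1 ⇒ p=127, q=12
(x₁, y₁) = (127, 12);  127² − 112·12² = 1 ✓

127 12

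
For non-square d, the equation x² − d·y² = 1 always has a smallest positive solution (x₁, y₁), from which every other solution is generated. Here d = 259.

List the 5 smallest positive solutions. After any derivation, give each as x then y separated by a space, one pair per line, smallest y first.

√259 = [16; 10,1,2,3,4,3,2,1,10,32, …], period ℓ=10 (even) → k=9
a_0=16:  p_0=16·1+0=16,  q_0=16·0+1=1
…
a_2=1:  p_2=1·161+16=177,  q_2=1·10+1=11
a_3=2:  p_3=2·177+161=515,  q_3=2·11+10=32
…
a_6=3:  p_6=3·7403+1722=23931,  q_6=3·460+107=1487
a_7=2:  p_7=2·23931+7403=55265,  q_7=2·1487+460=3434
a_8=1:  p_8=1·55265+23931=79196,  q_8=1·3434+1487=4921
a_9=10:  p_9=10·79196+55265=847225,  q_9=10·4921+3434=52644
→ (847225, 52644).  Check: 847225²=717790200625, 259·52644²=717790200624, difference 1.
(x_2, y_2) = (847225·847225 + 259·52644·52644, 847225·52644 + 52644·847225) = (1435580401249, 89202625800)
(x_3, y_3) = (847225·1435580401249 + 259·52644·89202625800, 847225·89202625800 + 52644·1435580401249) = (2432519210895520825, 151149389286757356)
(x_4, y_4) = (847225·2432519210895520825 + 259·52644·151149389286757356, 847225·151149389286757356 + 52644·2432519210895520825) = (4121782176900479681520001, 256115082676856799248400)
(x_5, y_5) = (847225·4121782176900479681520001 + 259·52644·256115082676856799248400, 847225·256115082676856799248400 + 52644·4121782176900479681520001) = (6984153809646585277140670173625, 433974201841648854097164622644)

847225 52644
1435580401249 89202625800
2432519210895520825 151149389286757356
4121782176900479681520001 256115082676856799248400
6984153809646585277140670173625 433974201841648854097164622644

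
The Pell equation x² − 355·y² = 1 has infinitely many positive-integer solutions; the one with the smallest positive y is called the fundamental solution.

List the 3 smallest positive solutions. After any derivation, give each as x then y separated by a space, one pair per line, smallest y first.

954809 50676
1823320452961 96771801768
3481845556741524089 184797174548553948

√355 = [18; 1,5,3,3,1,6,1,3,3,5,1,36, …], period ℓ=12 (even) → k=11
i=0: a=18 ⇒ p=18, q=1
i=1: a=1 ⇒ p=19, q=1
i=2: a=5 ⇒ p=113, q=6
i=3: a=3 ⇒ p=358, q=19
i=4: a=3 ⇒ p=1187, q=63
i=5: a=1 ⇒ p=1545, q=82
…
i=7: a=1 ⇒ p=12002, q=637
i=8: a=3 ⇒ p=46463, q=2466
…
i=10: a=5 ⇒ p=803418, q=42641
i=11: a=1 ⇒ p=954809, q=50676
(x₁, y₁) = (954809, 50676);  954809² − 355·50676² = 1 ✓
(x_2, y_2) = (954809·954809 + 355·50676·50676, 954809·50676 + 50676·954809) = (1823320452961, 96771801768)
(x_3, y_3) = (954809·1823320452961 + 355·50676·96771801768, 954809·96771801768 + 50676·1823320452961) = (3481845556741524089, 184797174548553948)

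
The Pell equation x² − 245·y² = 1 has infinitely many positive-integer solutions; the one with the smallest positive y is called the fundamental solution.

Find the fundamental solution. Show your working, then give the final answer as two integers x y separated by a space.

√245 → a₀=15, period (1,1,1,7,6,7,1,1,1,30); ℓ=10 even so k=9
a_0=15:  p_0=15·1+0=15,  q_0=15·0+1=1
a_1=1:  p_1=1·15+1=16,  q_1=1·1+0=1
a_2=1:  p_2=1·16+15=31,  q_2=1·1+1=2
a_3=1:  p_3=1·31+16=47,  q_3=1·2+1=3
a_4=7:  p_4=7·47+31=360,  q_4=7·3+2=23
a_5=6:  p_5=6·360+47=2207,  q_5=6·23+3=141
…
a_7=1:  p_7=1·15809+2207=18016,  q_7=1·1010+141=1151
a_8=1:  p_8=1·18016+15809=33825,  q_8=1·1151+1010=2161
a_9=1:  p_9=1·33825+18016=51841,  q_9=1·2161+1151=3312
(x₁, y₁) = (51841, 3312);  51841² − 245·3312² = 1 ✓

51841 3312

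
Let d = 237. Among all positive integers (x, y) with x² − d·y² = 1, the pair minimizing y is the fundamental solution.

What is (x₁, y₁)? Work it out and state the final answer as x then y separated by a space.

√237 → a₀=15, period (2,1,1,7,10,7,1,1,2,30); ℓ=10 even so k=9
step 0: (15, 1)  from 15·(1,0) + (0,1)
step 1: (31, 2)  from 2·(15,1) + (1,0)
step 2: (46, 3)  from 1·(31,2) + (15,1)
step 3: (77, 5)  from 1·(46,3) + (31,2)
…
step 6: (42074, 2733)  from 7·(5927,385) + (585,38)
…
step 8: (90075, 5851)  from 1·(48001,3118) + (42074,2733)
step 9: (228151, 14820)  from 2·(90075,5851) + (48001,3118)
fundamental: x₁=228151, y₁=14820  (since 52052878801 − 237·219632400 = 1)

228151 14820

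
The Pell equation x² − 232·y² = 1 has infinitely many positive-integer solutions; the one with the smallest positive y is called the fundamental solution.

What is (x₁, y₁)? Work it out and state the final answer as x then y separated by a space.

19603 1287

d=232: √d = [15; 4,3,7,3,4,30] (ℓ=6, even), read p_5/q_5
k=0  a_k=15  p_k/q_k = 15/1
…
k=2  a_k=3  p_k/q_k = 198/13
k=3  a_k=7  p_k/q_k = 1447/95
k=4  a_k=3  p_k/q_k = 4539/298
k=5  a_k=4  p_k/q_k = 19603/1287
(x₁, y₁) = (19603, 1287);  19603² − 232·1287² = 1 ✓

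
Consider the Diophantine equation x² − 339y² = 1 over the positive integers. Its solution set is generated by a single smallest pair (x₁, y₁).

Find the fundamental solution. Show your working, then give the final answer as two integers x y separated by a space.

[18; 2,2,2,1,17,1,2,2,2,36] for √339; ℓ=10 ⇒ convergent index 9
i=0: a=18 ⇒ p=18, q=1
i=1: a=2 ⇒ p=37, q=2
i=2: a=2 ⇒ p=92, q=5
i=3: a=2 ⇒ p=221, q=12
i=4: a=1 ⇒ p=313, q=17
i=5: a=17 ⇒ p=5542, q=301
…
i=7: a=2 ⇒ p=17252, q=937
i=8: a=2 ⇒ p=40359, q=2192
i=9: a=2 ⇒ p=97970, q=5321
→ (97970, 5321).  Check: 97970²=9598120900, 339·5321²=9598120899, difference 1.

97970 5321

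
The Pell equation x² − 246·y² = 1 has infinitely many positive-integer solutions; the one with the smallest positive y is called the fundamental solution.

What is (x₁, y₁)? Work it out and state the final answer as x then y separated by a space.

88805 5662

√246 = [15; 1,2,5,1,14,1,5,2,1,30, …], period ℓ=10 (even) → k=9
k=0  a_k=15  p_k/q_k = 15/1
k=1  a_k=1  p_k/q_k = 16/1
…
k=3  a_k=5  p_k/q_k = 251/16
…
k=6  a_k=1  p_k/q_k = 4721/301
…
k=8  a_k=2  p_k/q_k = 60777/3875
k=9  a_k=1  p_k/q_k = 88805/5662
(x₁, y₁) = (88805, 5662);  88805² − 246·5662² = 1 ✓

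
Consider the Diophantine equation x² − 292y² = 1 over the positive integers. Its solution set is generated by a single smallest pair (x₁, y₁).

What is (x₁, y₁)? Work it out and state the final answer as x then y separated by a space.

[17; 11,2,1,3,8,3,1,2,11,34] for √292; ℓ=10 ⇒ convergent index 9
step 0: (17, 1)  from 17·(1,0) + (0,1)
…
step 2: (393, 23)  from 2·(188,11) + (17,1)
…
step 4: (2136, 125)  from 3·(581,34) + (393,23)
step 5: (17669, 1034)  from 8·(2136,125) + (581,34)
step 6: (55143, 3227)  from 3·(17669,1034) + (2136,125)
…
step 8: (200767, 11749)  from 2·(72812,4261) + (55143,3227)
step 9: (2281249, 133500)  from 11·(200767,11749) + (72812,4261)
(x₁, y₁) = (2281249, 133500);  2281249² − 292·133500² = 1 ✓

2281249 133500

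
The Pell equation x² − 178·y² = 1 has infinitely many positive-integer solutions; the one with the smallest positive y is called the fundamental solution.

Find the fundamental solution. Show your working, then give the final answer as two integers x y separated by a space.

d=178: √d = [13; 2,1,12,1,2,26] (ℓ=6, even), read p_5/q_5
k=0  a_k=13  p_k/q_k = 13/1
…
k=4  a_k=1  p_k/q_k = 547/41
k=5  a_k=2  p_k/q_k = 1601/120
fundamental: x₁=1601, y₁=120  (since 2563201 − 178·14400 = 1)

1601 120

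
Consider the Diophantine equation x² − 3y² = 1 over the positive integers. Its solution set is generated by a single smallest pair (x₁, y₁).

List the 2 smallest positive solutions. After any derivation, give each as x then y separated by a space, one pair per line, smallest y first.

[1; 1,2] for √3; ℓ=2 ⇒ convergent index 1
a_0=1:  p_0=1·1+0=1,  q_0=1·0+1=1
a_1=1:  p_1=1·1+1=2,  q_1=1·1+0=1
fundamental: x₁=2, y₁=1  (since 4 − 3·1 = 1)
(x_2, y_2) = (2·2 + 3·1·1, 2·1 + 1·2) = (7, 4)

2 1
7 4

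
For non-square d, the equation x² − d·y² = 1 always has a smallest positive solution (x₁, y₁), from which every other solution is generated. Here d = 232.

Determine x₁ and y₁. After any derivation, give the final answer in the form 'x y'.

√232 = [15; 4,3,7,3,4,30, …], period ℓ=6 (even) → k=5
step 0: (15, 1)  from 15·(1,0) + (0,1)
step 1: (61, 4)  from 4·(15,1) + (1,0)
step 2: (198, 13)  from 3·(61,4) + (15,1)
step 3: (1447, 95)  from 7·(198,13) + (61,4)
step 4: (4539, 298)  from 3·(1447,95) + (198,13)
step 5: (19603, 1287)  from 4·(4539,298) + (1447,95)
→ (19603, 1287).  Check: 19603²=384277609, 232·1287²=384277608, difference 1.

19603 1287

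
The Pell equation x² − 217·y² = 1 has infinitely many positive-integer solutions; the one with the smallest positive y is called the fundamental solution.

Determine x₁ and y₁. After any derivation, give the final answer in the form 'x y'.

d=217: √d = [14; 1,2,1,2,1,…,2,1,28] (ℓ=16, even), read p_15/q_15
a_0=14:  p_0=14·1+0=14,  q_0=14·0+1=1
…
a_4=2:  p_4=2·59+44=162,  q_4=2·4+3=11
a_5=1:  p_5=1·162+59=221,  q_5=1·11+4=15
…
a_7=9:  p_7=9·383+221=3668,  q_7=9·26+15=249
…
a_10=1:  p_10=1·139163+15055=154218,  q_10=1·9447+1022=10469
…
a_13=1:  p_13=1·740980+293381=1034361,  q_13=1·50301+19916=70217
a_14=2:  p_14=2·1034361+740980=2809702,  q_14=2·70217+50301=190735
a_15=1:  p_15=1·2809702+1034361=3844063,  q_15=1·190735+70217=260952
fundamental: x₁=3844063, y₁=260952  (since 14776820347969 − 217·68095946304 = 1)

3844063 260952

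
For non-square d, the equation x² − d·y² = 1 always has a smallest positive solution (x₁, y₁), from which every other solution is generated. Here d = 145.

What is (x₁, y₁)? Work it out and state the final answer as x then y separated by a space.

289 24

√145 = [12; 24, …], period ℓ=1 (odd) → k=1
a_0=12:  p_0=12·1+0=12,  q_0=12·0+1=1
a_1=24:  p_1=24·12+1=289,  q_1=24·1+0=24
(x₁, y₁) = (289, 24);  289² − 145·24² = 1 ✓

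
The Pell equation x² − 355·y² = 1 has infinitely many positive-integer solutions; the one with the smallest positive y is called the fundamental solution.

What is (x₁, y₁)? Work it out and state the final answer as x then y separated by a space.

954809 50676

√355 → a₀=18, period (1,5,3,3,1,6,1,3,3,5,1,36); ℓ=12 even so k=11
i=0: a=18 ⇒ p=18, q=1
i=1: a=1 ⇒ p=19, q=1
i=2: a=5 ⇒ p=113, q=6
i=3: a=3 ⇒ p=358, q=19
…
i=10: a=5 ⇒ p=803418, q=42641
i=11: a=1 ⇒ p=954809, q=50676
(x₁, y₁) = (954809, 50676);  954809² − 355·50676² = 1 ✓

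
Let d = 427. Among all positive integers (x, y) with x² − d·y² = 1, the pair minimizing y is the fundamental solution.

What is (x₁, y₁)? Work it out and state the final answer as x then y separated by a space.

62 3

d=427: √d = [20; 1,1,1,40] (ℓ=4, even), read p_3/q_3
i=0: a=20 ⇒ p=20, q=1
i=1: a=1 ⇒ p=21, q=1
i=2: a=1 ⇒ p=41, q=2
i=3: a=1 ⇒ p=62, q=3
→ (62, 3).  Check: 62²=3844, 427·3²=3843, difference 1.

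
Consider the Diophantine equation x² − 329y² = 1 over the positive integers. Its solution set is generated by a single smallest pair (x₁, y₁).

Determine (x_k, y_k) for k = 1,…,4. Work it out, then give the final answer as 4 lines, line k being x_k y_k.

√329 = [18; 7,4,2,1,1,4,1,1,2,4,7,36, …], period ℓ=12 (even) → k=11
a_0=18:  p_0=18·1+0=18,  q_0=18·0+1=1
a_1=7:  p_1=7·18+1=127,  q_1=7·1+0=7
a_2=4:  p_2=4·127+18=526,  q_2=4·7+1=29
a_3=2:  p_3=2·526+127=1179,  q_3=2·29+7=65
…
a_6=4:  p_6=4·2884+1705=13241,  q_6=4·159+94=730
…
a_8=1:  p_8=1·16125+13241=29366,  q_8=1·889+730=1619
a_9=2:  p_9=2·29366+16125=74857,  q_9=2·1619+889=4127
a_10=4:  p_10=4·74857+29366=328794,  q_10=4·4127+1619=18127
a_11=7:  p_11=7·328794+74857=2376415,  q_11=7·18127+4127=131016
(x₁, y₁) = (2376415, 131016);  2376415² − 329·131016² = 1 ✓
k=2:  x_2 = 2376415·2376415+329·131016·131016 = 11294696504449,  y_2 = 2376415·131016+131016·2376415 = 622696775280
k=3:  x_3 = 2376415·11294696504449+329·131016·622696775280 = 53681772387237964255,  y_3 = 2376415·622696775280+131016·11294696504449 = 2959571914453911384
k=4:  x_4 = 2376415·53681772387237964255+329·131016·2959571914453911384 = 255140338255224918953587201,  y_4 = 2376415·2959571914453911384+131016·53681772387237964255 = 14066342182173360946441440

2376415 131016
11294696504449 622696775280
53681772387237964255 2959571914453911384
255140338255224918953587201 14066342182173360946441440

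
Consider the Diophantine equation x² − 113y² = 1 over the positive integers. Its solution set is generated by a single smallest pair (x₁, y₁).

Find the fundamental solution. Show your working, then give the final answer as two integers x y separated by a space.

1204353 113296

d=113: √d = [10; 1,1,1,2,2,1,1,1,20] (ℓ=9, odd), read p_17/q_17
step 0: (10, 1)  from 10·(1,0) + (0,1)
step 1: (11, 1)  from 1·(10,1) + (1,0)
step 2: (21, 2)  from 1·(11,1) + (10,1)
step 3: (32, 3)  from 1·(21,2) + (11,1)
step 4: (85, 8)  from 2·(32,3) + (21,2)
…
step 6: (287, 27)  from 1·(202,19) + (85,8)
step 7: (489, 46)  from 1·(287,27) + (202,19)
step 8: (776, 73)  from 1·(489,46) + (287,27)
step 9: (16009, 1506)  from 20·(776,73) + (489,46)
step 10: (16785, 1579)  from 1·(16009,1506) + (776,73)
step 11: (32794, 3085)  from 1·(16785,1579) + (16009,1506)
step 12: (49579, 4664)  from 1·(32794,3085) + (16785,1579)
step 13: (131952, 12413)  from 2·(49579,4664) + (32794,3085)
step 14: (313483, 29490)  from 2·(131952,12413) + (49579,4664)
step 15: (445435, 41903)  from 1·(313483,29490) + (131952,12413)
step 16: (758918, 71393)  from 1·(445435,41903) + (313483,29490)
step 17: (1204353, 113296)  from 1·(758918,71393) + (445435,41903)
→ (1204353, 113296).  Check: 1204353²=1450466148609, 113·113296²=1450466148608, difference 1.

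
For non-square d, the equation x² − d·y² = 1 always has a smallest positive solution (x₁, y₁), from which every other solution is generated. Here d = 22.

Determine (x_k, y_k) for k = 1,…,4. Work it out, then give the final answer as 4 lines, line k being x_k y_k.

d=22: √d = [4; 1,2,4,2,1,8] (ℓ=6, even), read p_5/q_5
i=0: a=4 ⇒ p=4, q=1
…
i=2: a=2 ⇒ p=14, q=3
i=3: a=4 ⇒ p=61, q=13
i=4: a=2 ⇒ p=136, q=29
i=5: a=1 ⇒ p=197, q=42
(x₁, y₁) = (197, 42);  197² − 22·42² = 1 ✓
(197+42√22)^2 = 77617 + 16548√22
(197+42√22)^3 = 30580901 + 6519870√22
(197+42√22)^4 = 12048797377 + 2568812232√22

197 42
77617 16548
30580901 6519870
12048797377 2568812232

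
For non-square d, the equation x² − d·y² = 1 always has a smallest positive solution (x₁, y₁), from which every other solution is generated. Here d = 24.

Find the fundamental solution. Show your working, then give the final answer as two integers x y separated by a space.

5 1

d=24: √d = [4; 1,8] (ℓ=2, even), read p_1/q_1
i=0: a=4 ⇒ p=4, q=1
i=1: a=1 ⇒ p=5, q=1
(x₁, y₁) = (5, 1);  5² − 24·1² = 1 ✓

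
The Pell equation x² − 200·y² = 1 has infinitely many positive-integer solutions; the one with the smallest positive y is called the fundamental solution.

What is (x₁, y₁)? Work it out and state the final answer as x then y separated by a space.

[14; 7,28] for √200; ℓ=2 ⇒ convergent index 1
k=0  a_k=14  p_k/q_k = 14/1
k=1  a_k=7  p_k/q_k = 99/7
fundamental: x₁=99, y₁=7  (since 9801 − 200·49 = 1)

99 7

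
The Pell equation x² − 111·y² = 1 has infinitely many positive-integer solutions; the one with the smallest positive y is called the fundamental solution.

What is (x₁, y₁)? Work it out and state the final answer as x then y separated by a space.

295 28

√111 → a₀=10, period (1,1,6,1,1,20); ℓ=6 even so k=5
a_0=10:  p_0=10·1+0=10,  q_0=10·0+1=1
a_1=1:  p_1=1·10+1=11,  q_1=1·1+0=1
a_2=1:  p_2=1·11+10=21,  q_2=1·1+1=2
a_3=6:  p_3=6·21+11=137,  q_3=6·2+1=13
a_4=1:  p_4=1·137+21=158,  q_4=1·13+2=15
a_5=1:  p_5=1·158+137=295,  q_5=1·15+13=28
fundamental: x₁=295, y₁=28  (since 87025 − 111·784 = 1)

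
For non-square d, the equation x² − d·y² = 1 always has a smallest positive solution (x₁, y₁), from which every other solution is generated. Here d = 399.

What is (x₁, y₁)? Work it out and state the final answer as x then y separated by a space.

20 1

√399 = [19; 1,38, …], period ℓ=2 (even) → k=1
step 0: (19, 1)  from 19·(1,0) + (0,1)
step 1: (20, 1)  from 1·(19,1) + (1,0)
fundamental: x₁=20, y₁=1  (since 400 − 399·1 = 1)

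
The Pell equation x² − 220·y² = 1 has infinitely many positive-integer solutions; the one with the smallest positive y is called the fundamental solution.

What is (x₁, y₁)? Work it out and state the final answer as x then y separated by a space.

89 6

√220 → a₀=14, period (1,4,1,28); ℓ=4 even so k=3
i=0: a=14 ⇒ p=14, q=1
…
i=2: a=4 ⇒ p=74, q=5
i=3: a=1 ⇒ p=89, q=6
fundamental: x₁=89, y₁=6  (since 7921 − 220·36 = 1)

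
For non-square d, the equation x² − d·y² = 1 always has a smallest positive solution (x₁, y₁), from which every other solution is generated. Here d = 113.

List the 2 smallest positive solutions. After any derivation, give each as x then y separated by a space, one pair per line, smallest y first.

1204353 113296
2900932297217 272896754976

d=113: √d = [10; 1,1,1,2,2,1,1,1,20] (ℓ=9, odd), read p_17/q_17
a_0=10:  p_0=10·1+0=10,  q_0=10·0+1=1
a_1=1:  p_1=1·10+1=11,  q_1=1·1+0=1
…
a_3=1:  p_3=1·21+11=32,  q_3=1·2+1=3
…
a_6=1:  p_6=1·202+85=287,  q_6=1·19+8=27
a_7=1:  p_7=1·287+202=489,  q_7=1·27+19=46
…
a_9=20:  p_9=20·776+489=16009,  q_9=20·73+46=1506
a_10=1:  p_10=1·16009+776=16785,  q_10=1·1506+73=1579
…
a_12=1:  p_12=1·32794+16785=49579,  q_12=1·3085+1579=4664
…
a_14=2:  p_14=2·131952+49579=313483,  q_14=2·12413+4664=29490
…
a_16=1:  p_16=1·445435+313483=758918,  q_16=1·41903+29490=71393
a_17=1:  p_17=1·758918+445435=1204353,  q_17=1·71393+41903=113296
→ (1204353, 113296).  Check: 1204353²=1450466148609, 113·113296²=1450466148608, difference 1.
(1204353+113296√113)^2 = 2900932297217 + 272896754976√113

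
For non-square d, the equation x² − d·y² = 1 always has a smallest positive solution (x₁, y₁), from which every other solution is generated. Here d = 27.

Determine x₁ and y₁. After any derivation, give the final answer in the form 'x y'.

26 5

[5; 5,10] for √27; ℓ=2 ⇒ convergent index 1
step 0: (5, 1)  from 5·(1,0) + (0,1)
step 1: (26, 5)  from 5·(5,1) + (1,0)
→ (26, 5).  Check: 26²=676, 27·5²=675, difference 1.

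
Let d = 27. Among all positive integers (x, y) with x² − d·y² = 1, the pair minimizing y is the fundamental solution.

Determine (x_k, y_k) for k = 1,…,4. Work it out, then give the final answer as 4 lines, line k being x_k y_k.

√27 → a₀=5, period (5,10); ℓ=2 even so k=1
a_0=5:  p_0=5·1+0=5,  q_0=5·0+1=1
a_1=5:  p_1=5·5+1=26,  q_1=5·1+0=5
(x₁, y₁) = (26, 5);  26² − 27·5² = 1 ✓
(26+5√27)^2 = 1351 + 260√27
(26+5√27)^3 = 70226 + 13515√27
(26+5√27)^4 = 3650401 + 702520√27

26 5
1351 260
70226 13515
3650401 702520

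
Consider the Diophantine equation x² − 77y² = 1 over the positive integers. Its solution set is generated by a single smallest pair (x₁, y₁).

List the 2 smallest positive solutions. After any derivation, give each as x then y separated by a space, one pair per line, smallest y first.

√77 → a₀=8, period (1,3,2,3,1,16); ℓ=6 even so k=5
i=0: a=8 ⇒ p=8, q=1
i=1: a=1 ⇒ p=9, q=1
i=2: a=3 ⇒ p=35, q=4
…
i=4: a=3 ⇒ p=272, q=31
i=5: a=1 ⇒ p=351, q=40
→ (351, 40).  Check: 351²=123201, 77·40²=123200, difference 1.
(x_2, y_2) = (351·351 + 77·40·40, 351·40 + 40·351) = (246401, 28080)

351 40
246401 28080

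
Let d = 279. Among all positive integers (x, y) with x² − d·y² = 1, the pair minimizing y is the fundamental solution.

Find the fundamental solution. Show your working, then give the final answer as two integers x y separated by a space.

√279 = [16; 1,2,2,1,2,2,1,32, …], period ℓ=8 (even) → k=7
k=0  a_k=16  p_k/q_k = 16/1
…
k=2  a_k=2  p_k/q_k = 50/3
k=3  a_k=2  p_k/q_k = 117/7
…
k=5  a_k=2  p_k/q_k = 451/27
k=6  a_k=2  p_k/q_k = 1069/64
k=7  a_k=1  p_k/q_k = 1520/91
→ (1520, 91).  Check: 1520²=2310400, 279·91²=2310399, difference 1.

1520 91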